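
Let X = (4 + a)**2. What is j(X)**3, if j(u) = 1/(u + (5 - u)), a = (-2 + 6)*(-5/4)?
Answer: 1/125 ≈ 0.0080000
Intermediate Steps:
a = -5 (a = 4*(-5*1/4) = 4*(-5/4) = -5)
X = 1 (X = (4 - 5)**2 = (-1)**2 = 1)
j(u) = 1/5
j(X)**3 = (1/5)**3 = 1/125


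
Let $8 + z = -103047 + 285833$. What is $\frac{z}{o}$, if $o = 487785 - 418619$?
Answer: $\frac{91389}{34583} \approx 2.6426$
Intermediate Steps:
$z = 182778$ ($z = -8 + \left(-103047 + 285833\right) = -8 + 182786 = 182778$)
$o = 69166$ ($o = 487785 - 418619 = 69166$)
$\frac{z}{o} = \frac{182778}{69166} = 182778 \cdot \frac{1}{69166} = \frac{91389}{34583}$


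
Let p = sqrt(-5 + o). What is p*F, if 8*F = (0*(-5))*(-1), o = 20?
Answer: 0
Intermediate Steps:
p = sqrt(15) (p = sqrt(-5 + 20) = sqrt(15) ≈ 3.8730)
F = 0 (F = ((0*(-5))*(-1))/8 = (0*(-1))/8 = (1/8)*0 = 0)
p*F = sqrt(15)*0 = 0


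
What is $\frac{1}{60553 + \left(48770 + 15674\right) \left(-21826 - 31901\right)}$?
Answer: $- \frac{1}{3462322235} \approx -2.8882 \cdot 10^{-10}$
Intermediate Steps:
$\frac{1}{60553 + \left(48770 + 15674\right) \left(-21826 - 31901\right)} = \frac{1}{60553 + 64444 \left(-53727\right)} = \frac{1}{60553 - 3462382788} = \frac{1}{-3462322235} = - \frac{1}{3462322235}$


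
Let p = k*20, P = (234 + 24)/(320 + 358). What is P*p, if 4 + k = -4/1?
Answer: -6880/113 ≈ -60.885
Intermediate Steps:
k = -8 (k = -4 - 4/1 = -4 - 4*1 = -4 - 4 = -8)
P = 43/113 (P = 258/678 = 258*(1/678) = 43/113 ≈ 0.38053)
p = -160 (p = -8*20 = -160)
P*p = (43/113)*(-160) = -6880/113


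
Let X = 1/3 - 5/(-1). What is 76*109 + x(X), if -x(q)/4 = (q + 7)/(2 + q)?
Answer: 91050/11 ≈ 8277.3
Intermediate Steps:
X = 16/3 (X = 1*(⅓) - 5*(-1) = ⅓ + 5 = 16/3 ≈ 5.3333)
x(q) = -4*(7 + q)/(2 + q) (x(q) = -4*(q + 7)/(2 + q) = -4*(7 + q)/(2 + q))
76*109 + x(X) = 76*109 + 4*(-7 - 1*16/3)/(2 + 16/3) = 8284 + 4*(-7 - 16/3)/(22/3) = 8284 + 4*(3/22)*(-37/3) = 8284 - 74/11 = 91050/11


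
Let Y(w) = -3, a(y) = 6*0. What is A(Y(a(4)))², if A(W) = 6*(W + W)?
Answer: 1296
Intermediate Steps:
a(y) = 0
A(W) = 12*W (A(W) = 6*(2*W) = 12*W)
A(Y(a(4)))² = (12*(-3))² = (-36)² = 1296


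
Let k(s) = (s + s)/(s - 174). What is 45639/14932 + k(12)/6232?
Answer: 959917621/314064756 ≈ 3.0564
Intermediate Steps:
k(s) = 2*s/(-174 + s) (k(s) = (2*s)/(-174 + s) = 2*s/(-174 + s))
45639/14932 + k(12)/6232 = 45639/14932 + (2*12/(-174 + 12))/6232 = 45639*(1/14932) + (2*12/(-162))*(1/6232) = 45639/14932 + (2*12*(-1/162))*(1/6232) = 45639/14932 - 4/27*1/6232 = 45639/14932 - 1/42066 = 959917621/314064756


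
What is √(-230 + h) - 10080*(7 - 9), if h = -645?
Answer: 20160 + 5*I*√35 ≈ 20160.0 + 29.58*I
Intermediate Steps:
√(-230 + h) - 10080*(7 - 9) = √(-230 - 645) - 10080*(7 - 9) = √(-875) - 10080*(-2) = 5*I*√35 - 630*(-32) = 5*I*√35 + 20160 = 20160 + 5*I*√35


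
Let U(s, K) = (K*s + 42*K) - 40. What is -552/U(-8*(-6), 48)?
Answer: -69/535 ≈ -0.12897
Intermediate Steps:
U(s, K) = -40 + 42*K + K*s (U(s, K) = (42*K + K*s) - 40 = -40 + 42*K + K*s)
-552/U(-8*(-6), 48) = -552/(-40 + 42*48 + 48*(-8*(-6))) = -552/(-40 + 2016 + 48*48) = -552/(-40 + 2016 + 2304) = -552/4280 = -552*1/4280 = -69/535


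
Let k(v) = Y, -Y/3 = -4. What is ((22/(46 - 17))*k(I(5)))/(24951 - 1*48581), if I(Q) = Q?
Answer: -132/342635 ≈ -0.00038525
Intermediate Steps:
Y = 12 (Y = -3*(-4) = 12)
k(v) = 12
((22/(46 - 17))*k(I(5)))/(24951 - 1*48581) = ((22/(46 - 17))*12)/(24951 - 1*48581) = ((22/29)*12)/(24951 - 48581) = ((22*(1/29))*12)/(-23630) = ((22/29)*12)*(-1/23630) = (264/29)*(-1/23630) = -132/342635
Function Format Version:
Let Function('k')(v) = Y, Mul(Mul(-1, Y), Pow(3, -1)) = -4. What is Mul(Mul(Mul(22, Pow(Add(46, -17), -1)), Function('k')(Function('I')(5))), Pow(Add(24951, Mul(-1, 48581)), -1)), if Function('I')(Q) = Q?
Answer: Rational(-132, 342635) ≈ -0.00038525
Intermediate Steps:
Y = 12 (Y = Mul(-3, -4) = 12)
Function('k')(v) = 12
Mul(Mul(Mul(22, Pow(Add(46, -17), -1)), Function('k')(Function('I')(5))), Pow(Add(24951, Mul(-1, 48581)), -1)) = Mul(Mul(Mul(22, Pow(Add(46, -17), -1)), 12), Pow(Add(24951, Mul(-1, 48581)), -1)) = Mul(Mul(Mul(22, Pow(29, -1)), 12), Pow(Add(24951, -48581), -1)) = Mul(Mul(Mul(22, Rational(1, 29)), 12), Pow(-23630, -1)) = Mul(Mul(Rational(22, 29), 12), Rational(-1, 23630)) = Mul(Rational(264, 29), Rational(-1, 23630)) = Rational(-132, 342635)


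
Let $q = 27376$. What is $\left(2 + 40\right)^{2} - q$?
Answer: $-25612$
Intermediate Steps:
$\left(2 + 40\right)^{2} - q = \left(2 + 40\right)^{2} - 27376 = 42^{2} - 27376 = 1764 - 27376 = -25612$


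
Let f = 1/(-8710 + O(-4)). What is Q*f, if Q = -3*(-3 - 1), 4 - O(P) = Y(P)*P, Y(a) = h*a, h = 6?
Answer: -2/1467 ≈ -0.0013633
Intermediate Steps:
Y(a) = 6*a
O(P) = 4 - 6*P² (O(P) = 4 - 6*P*P = 4 - 6*P²)
Q = 12 (Q = -3*(-4) = 12)
f = -1/8802 (f = 1/(-8710 + (4 - 6*(-4)²)) = 1/(-8710 + (4 - 6*16)) = 1/(-8710 + (4 - 96)) = 1/(-8710 - 92) = 1/(-8802) = -1/8802 ≈ -0.00011361)
Q*f = 12*(-1/8802) = -2/1467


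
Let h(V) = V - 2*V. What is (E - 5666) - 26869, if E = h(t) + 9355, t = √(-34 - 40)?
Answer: -23180 - I*√74 ≈ -23180.0 - 8.6023*I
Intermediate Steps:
t = I*√74 (t = √(-74) = I*√74 ≈ 8.6023*I)
h(V) = -V
E = 9355 - I*√74 (E = -I*√74 + 9355 = 9355 - I*√74 ≈ 9355.0 - 8.6023*I)
(E - 5666) - 26869 = ((9355 - I*√74) - 5666) - 26869 = (3689 - I*√74) - 26869 = -23180 - I*√74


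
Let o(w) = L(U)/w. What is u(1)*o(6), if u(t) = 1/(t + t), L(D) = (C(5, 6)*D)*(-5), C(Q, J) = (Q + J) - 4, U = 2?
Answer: -35/6 ≈ -5.8333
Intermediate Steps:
C(Q, J) = -4 + J + Q (C(Q, J) = (J + Q) - 4 = -4 + J + Q)
L(D) = -35*D (L(D) = ((-4 + 6 + 5)*D)*(-5) = (7*D)*(-5) = -35*D)
o(w) = -70/w (o(w) = (-35*2)/w = -70/w)
u(t) = 1/(2*t)
u(1)*o(6) = ((½)/1)*(-70/6) = ((½)*1)*(-70*⅙) = (½)*(-35/3) = -35/6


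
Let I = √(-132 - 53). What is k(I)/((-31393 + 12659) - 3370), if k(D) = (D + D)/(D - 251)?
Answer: -185/698331672 + 251*I*√185/698331672 ≈ -2.6492e-7 + 4.8888e-6*I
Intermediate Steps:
I = I*√185 (I = √(-185) = I*√185 ≈ 13.601*I)
k(D) = 2*D/(-251 + D) (k(D) = (2*D)/(-251 + D) = 2*D/(-251 + D))
k(I)/((-31393 + 12659) - 3370) = (2*(I*√185)/(-251 + I*√185))/((-31393 + 12659) - 3370) = (2*I*√185/(-251 + I*√185))/(-18734 - 3370) = (2*I*√185/(-251 + I*√185))/(-22104) = (2*I*√185/(-251 + I*√185))*(-1/22104) = -I*√185/(11052*(-251 + I*√185))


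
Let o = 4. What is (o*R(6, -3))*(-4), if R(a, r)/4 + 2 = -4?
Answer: 384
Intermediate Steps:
R(a, r) = -24 (R(a, r) = -8 + 4*(-4) = -8 - 16 = -24)
(o*R(6, -3))*(-4) = (4*(-24))*(-4) = -96*(-4) = 384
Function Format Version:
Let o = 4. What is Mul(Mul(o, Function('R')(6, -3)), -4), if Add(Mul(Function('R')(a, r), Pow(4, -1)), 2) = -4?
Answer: 384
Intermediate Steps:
Function('R')(a, r) = -24 (Function('R')(a, r) = Add(-8, Mul(4, -4)) = Add(-8, -16) = -24)
Mul(Mul(o, Function('R')(6, -3)), -4) = Mul(Mul(4, -24), -4) = Mul(-96, -4) = 384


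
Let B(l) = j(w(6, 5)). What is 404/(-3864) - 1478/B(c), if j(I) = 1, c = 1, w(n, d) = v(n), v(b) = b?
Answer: -1427849/966 ≈ -1478.1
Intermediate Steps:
w(n, d) = n
B(l) = 1
404/(-3864) - 1478/B(c) = 404/(-3864) - 1478/1 = 404*(-1/3864) - 1478*1 = -101/966 - 1478 = -1427849/966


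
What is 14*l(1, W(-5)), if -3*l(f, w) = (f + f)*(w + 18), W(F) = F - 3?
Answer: -280/3 ≈ -93.333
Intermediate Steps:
W(F) = -3 + F
l(f, w) = -2*f*(18 + w)/3 (l(f, w) = -(f + f)*(w + 18)/3 = -2*f*(18 + w)/3)
14*l(1, W(-5)) = 14*(-⅔*1*(18 + (-3 - 5))) = 14*(-⅔*1*(18 - 8)) = 14*(-⅔*1*10) = 14*(-20/3) = -280/3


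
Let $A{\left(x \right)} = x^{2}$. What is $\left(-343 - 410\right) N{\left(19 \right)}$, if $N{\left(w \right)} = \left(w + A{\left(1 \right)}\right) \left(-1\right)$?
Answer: $15060$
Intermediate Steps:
$N{\left(w \right)} = -1 - w$ ($N{\left(w \right)} = \left(w + 1^{2}\right) \left(-1\right) = \left(w + 1\right) \left(-1\right) = \left(1 + w\right) \left(-1\right) = -1 - w$)
$\left(-343 - 410\right) N{\left(19 \right)} = \left(-343 - 410\right) \left(-1 - 19\right) = - 753 \left(-1 - 19\right) = \left(-753\right) \left(-20\right) = 15060$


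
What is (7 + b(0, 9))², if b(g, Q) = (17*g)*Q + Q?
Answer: 256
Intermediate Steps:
b(g, Q) = Q + 17*Q*g (b(g, Q) = 17*Q*g + Q = Q + 17*Q*g)
(7 + b(0, 9))² = (7 + 9*(1 + 17*0))² = (7 + 9*(1 + 0))² = (7 + 9*1)² = (7 + 9)² = 16² = 256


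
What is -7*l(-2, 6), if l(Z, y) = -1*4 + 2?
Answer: 14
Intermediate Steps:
l(Z, y) = -2 (l(Z, y) = -4 + 2 = -2)
-7*l(-2, 6) = -7*(-2) = 14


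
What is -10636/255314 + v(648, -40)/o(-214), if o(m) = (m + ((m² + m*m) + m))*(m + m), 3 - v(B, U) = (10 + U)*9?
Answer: -69177865139/1660315112048 ≈ -0.041665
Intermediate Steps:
v(B, U) = -87 - 9*U (v(B, U) = 3 - (10 + U)*9 = 3 - (90 + 9*U) = 3 + (-90 - 9*U) = -87 - 9*U)
o(m) = 2*m*(2*m + 2*m²) (o(m) = (m + ((m² + m²) + m))*(2*m) = (m + (2*m² + m))*(2*m) = (m + (m + 2*m²))*(2*m) = (2*m + 2*m²)*(2*m) = 2*m*(2*m + 2*m²))
-10636/255314 + v(648, -40)/o(-214) = -10636/255314 + (-87 - 9*(-40))/((4*(-214)²*(1 - 214))) = -10636*1/255314 + (-87 + 360)/((4*45796*(-213))) = -5318/127657 + 273/(-39018192) = -5318/127657 + 273*(-1/39018192) = -5318/127657 - 91/13006064 = -69177865139/1660315112048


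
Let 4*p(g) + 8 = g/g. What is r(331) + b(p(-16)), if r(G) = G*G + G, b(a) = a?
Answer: 439561/4 ≈ 1.0989e+5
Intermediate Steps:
p(g) = -7/4 (p(g) = -2 + (g/g)/4 = -2 + (1/4)*1 = -2 + 1/4 = -7/4)
r(G) = G + G**2 (r(G) = G**2 + G = G + G**2)
r(331) + b(p(-16)) = 331*(1 + 331) - 7/4 = 331*332 - 7/4 = 109892 - 7/4 = 439561/4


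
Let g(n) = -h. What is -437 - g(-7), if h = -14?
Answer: -451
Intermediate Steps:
g(n) = 14 (g(n) = -1*(-14) = 14)
-437 - g(-7) = -437 - 1*14 = -437 - 14 = -451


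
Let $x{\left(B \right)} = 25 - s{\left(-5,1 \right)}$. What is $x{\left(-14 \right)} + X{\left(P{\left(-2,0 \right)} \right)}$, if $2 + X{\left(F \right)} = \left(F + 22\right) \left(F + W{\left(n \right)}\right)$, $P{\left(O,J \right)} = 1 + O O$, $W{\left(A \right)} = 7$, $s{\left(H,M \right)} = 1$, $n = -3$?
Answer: $346$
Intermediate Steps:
$P{\left(O,J \right)} = 1 + O^{2}$
$X{\left(F \right)} = -2 + \left(7 + F\right) \left(22 + F\right)$ ($X{\left(F \right)} = -2 + \left(F + 22\right) \left(F + 7\right) = -2 + \left(22 + F\right) \left(7 + F\right) = -2 + \left(7 + F\right) \left(22 + F\right)$)
$x{\left(B \right)} = 24$ ($x{\left(B \right)} = 25 - 1 = 24$)
$x{\left(-14 \right)} + X{\left(P{\left(-2,0 \right)} \right)} = 24 + \left(152 + \left(1 + \left(-2\right)^{2}\right)^{2} + 29 \left(1 + \left(-2\right)^{2}\right)\right) = 24 + \left(152 + \left(1 + 4\right)^{2} + 29 \left(1 + 4\right)\right) = 24 + \left(152 + 5^{2} + 29 \cdot 5\right) = 24 + \left(152 + 25 + 145\right) = 24 + 322 = 346$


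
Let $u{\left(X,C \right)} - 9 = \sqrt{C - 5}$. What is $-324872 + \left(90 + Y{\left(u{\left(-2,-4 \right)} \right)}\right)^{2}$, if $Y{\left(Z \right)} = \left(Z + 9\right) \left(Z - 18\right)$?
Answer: $-319040 - 4374 i \approx -3.1904 \cdot 10^{5} - 4374.0 i$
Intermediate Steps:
$u{\left(X,C \right)} = 9 + \sqrt{-5 + C}$ ($u{\left(X,C \right)} = 9 + \sqrt{C - 5} = 9 + \sqrt{-5 + C}$)
$Y{\left(Z \right)} = \left(-18 + Z\right) \left(9 + Z\right)$ ($Y{\left(Z \right)} = \left(9 + Z\right) \left(-18 + Z\right) = \left(-18 + Z\right) \left(9 + Z\right)$)
$-324872 + \left(90 + Y{\left(u{\left(-2,-4 \right)} \right)}\right)^{2} = -324872 + \left(90 - \left(162 - \left(9 + \sqrt{-5 - 4}\right)^{2} + 9 \left(9 + \sqrt{-5 - 4}\right)\right)\right)^{2} = -324872 + \left(90 - \left(162 - \left(9 + \sqrt{-9}\right)^{2} + 9 \left(9 + \sqrt{-9}\right)\right)\right)^{2} = -324872 + \left(90 - \left(162 - \left(9 + 3 i\right)^{2} + 9 \left(9 + 3 i\right)\right)\right)^{2} = -324872 + \left(90 - \left(243 - \left(9 + 3 i\right)^{2} + 27 i\right)\right)^{2} = -324872 + \left(-153 + \left(9 + 3 i\right)^{2} - 27 i\right)^{2}$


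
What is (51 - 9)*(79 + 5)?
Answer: 3528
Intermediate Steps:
(51 - 9)*(79 + 5) = 42*84 = 3528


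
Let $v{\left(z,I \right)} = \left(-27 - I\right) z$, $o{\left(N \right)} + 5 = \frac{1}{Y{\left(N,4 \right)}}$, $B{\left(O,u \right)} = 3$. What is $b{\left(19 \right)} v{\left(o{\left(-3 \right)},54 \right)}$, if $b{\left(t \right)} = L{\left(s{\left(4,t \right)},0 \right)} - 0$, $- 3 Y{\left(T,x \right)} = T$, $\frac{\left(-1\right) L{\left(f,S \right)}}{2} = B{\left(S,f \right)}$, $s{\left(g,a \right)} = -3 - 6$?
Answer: $-1944$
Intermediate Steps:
$s{\left(g,a \right)} = -9$ ($s{\left(g,a \right)} = -3 - 6 = -9$)
$L{\left(f,S \right)} = -6$ ($L{\left(f,S \right)} = \left(-2\right) 3 = -6$)
$Y{\left(T,x \right)} = - \frac{T}{3}$
$o{\left(N \right)} = -5 - \frac{3}{N}$ ($o{\left(N \right)} = -5 + \frac{1}{\left(- \frac{1}{3}\right) N} = -5 - \frac{3}{N}$)
$b{\left(t \right)} = -6$ ($b{\left(t \right)} = -6 - 0 = -6 + 0 = -6$)
$v{\left(z,I \right)} = z \left(-27 - I\right)$
$b{\left(19 \right)} v{\left(o{\left(-3 \right)},54 \right)} = - 6 \left(- \left(-5 - \frac{3}{-3}\right) \left(27 + 54\right)\right) = - 6 \left(\left(-1\right) \left(-5 - -1\right) 81\right) = - 6 \left(\left(-1\right) \left(-5 + 1\right) 81\right) = - 6 \left(\left(-1\right) \left(-4\right) 81\right) = \left(-6\right) 324 = -1944$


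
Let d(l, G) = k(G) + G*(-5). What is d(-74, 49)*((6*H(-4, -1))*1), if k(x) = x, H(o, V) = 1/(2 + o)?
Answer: 588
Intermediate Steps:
d(l, G) = -4*G (d(l, G) = G + G*(-5) = G - 5*G = -4*G)
d(-74, 49)*((6*H(-4, -1))*1) = (-4*49)*((6/(2 - 4))*1) = -196*6/(-2) = -196*6*(-1/2) = -(-588) = -196*(-3) = 588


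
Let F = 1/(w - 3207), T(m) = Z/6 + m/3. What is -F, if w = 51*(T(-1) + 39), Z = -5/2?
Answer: 4/5025 ≈ 0.00079602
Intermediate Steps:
Z = -5/2 (Z = -5*½ = -5/2 ≈ -2.5000)
T(m) = -5/12 + m/3 (T(m) = -5/2/6 + m/3 = -5/2*⅙ + m*(⅓) = -5/12 + m/3)
w = 7803/4 (w = 51*((-5/12 + (⅓)*(-1)) + 39) = 51*((-5/12 - ⅓) + 39) = 51*(-¾ + 39) = 51*(153/4) = 7803/4 ≈ 1950.8)
F = -4/5025 (F = 1/(7803/4 - 3207) = 1/(-5025/4) = -4/5025 ≈ -0.00079602)
-F = -1*(-4/5025) = 4/5025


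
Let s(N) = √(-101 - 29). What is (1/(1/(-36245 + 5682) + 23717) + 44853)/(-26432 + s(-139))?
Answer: -30691578507460912/18086637533641185 - 32512265368073*I*√130/506425850941953180 ≈ -1.6969 - 0.00073199*I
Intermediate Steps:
s(N) = I*√130 (s(N) = √(-130) = I*√130)
(1/(1/(-36245 + 5682) + 23717) + 44853)/(-26432 + s(-139)) = (1/(1/(-36245 + 5682) + 23717) + 44853)/(-26432 + I*√130) = (1/(1/(-30563) + 23717) + 44853)/(-26432 + I*√130) = (1/(-1/30563 + 23717) + 44853)/(-26432 + I*√130) = (1/(724862670/30563) + 44853)/(-26432 + I*√130) = (30563/724862670 + 44853)/(-26432 + I*√130) = 32512265368073/(724862670*(-26432 + I*√130))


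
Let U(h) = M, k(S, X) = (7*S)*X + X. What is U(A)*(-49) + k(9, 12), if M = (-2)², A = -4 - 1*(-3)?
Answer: 572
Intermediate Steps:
A = -1 (A = -4 + 3 = -1)
k(S, X) = X + 7*S*X (k(S, X) = 7*S*X + X = X + 7*S*X)
M = 4
U(h) = 4
U(A)*(-49) + k(9, 12) = 4*(-49) + 12*(1 + 7*9) = -196 + 12*(1 + 63) = -196 + 12*64 = -196 + 768 = 572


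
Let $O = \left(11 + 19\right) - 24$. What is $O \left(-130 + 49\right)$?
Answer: $-486$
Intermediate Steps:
$O = 6$ ($O = 30 - 24 = 6$)
$O \left(-130 + 49\right) = 6 \left(-130 + 49\right) = 6 \left(-81\right) = -486$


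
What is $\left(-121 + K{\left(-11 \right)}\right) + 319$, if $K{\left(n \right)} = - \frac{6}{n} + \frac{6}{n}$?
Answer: $198$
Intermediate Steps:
$K{\left(n \right)} = 0$
$\left(-121 + K{\left(-11 \right)}\right) + 319 = \left(-121 + 0\right) + 319 = -121 + 319 = 198$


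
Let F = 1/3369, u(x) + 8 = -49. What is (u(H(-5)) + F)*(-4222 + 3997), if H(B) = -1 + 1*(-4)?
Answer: 14402400/1123 ≈ 12825.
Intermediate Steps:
H(B) = -5 (H(B) = -1 - 4 = -5)
u(x) = -57 (u(x) = -8 - 49 = -57)
F = 1/3369 ≈ 0.00029682
(u(H(-5)) + F)*(-4222 + 3997) = (-57 + 1/3369)*(-4222 + 3997) = -192032/3369*(-225) = 14402400/1123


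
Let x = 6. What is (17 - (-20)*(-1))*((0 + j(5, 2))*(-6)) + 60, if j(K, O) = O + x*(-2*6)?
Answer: -1200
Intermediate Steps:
j(K, O) = -72 + O (j(K, O) = O + 6*(-2*6) = O + 6*(-12) = O - 72 = -72 + O)
(17 - (-20)*(-1))*((0 + j(5, 2))*(-6)) + 60 = (17 - (-20)*(-1))*((0 + (-72 + 2))*(-6)) + 60 = (17 - 1*20)*((0 - 70)*(-6)) + 60 = (17 - 20)*(-70*(-6)) + 60 = -3*420 + 60 = -1260 + 60 = -1200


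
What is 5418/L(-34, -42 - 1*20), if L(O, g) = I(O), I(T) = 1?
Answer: 5418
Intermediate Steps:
L(O, g) = 1
5418/L(-34, -42 - 1*20) = 5418/1 = 5418*1 = 5418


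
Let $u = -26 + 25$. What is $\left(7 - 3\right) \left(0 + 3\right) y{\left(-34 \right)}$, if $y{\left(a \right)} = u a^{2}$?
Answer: $-13872$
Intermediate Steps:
$u = -1$
$y{\left(a \right)} = - a^{2}$
$\left(7 - 3\right) \left(0 + 3\right) y{\left(-34 \right)} = \left(7 - 3\right) \left(0 + 3\right) \left(- \left(-34\right)^{2}\right) = 4 \cdot 3 \left(\left(-1\right) 1156\right) = 12 \left(-1156\right) = -13872$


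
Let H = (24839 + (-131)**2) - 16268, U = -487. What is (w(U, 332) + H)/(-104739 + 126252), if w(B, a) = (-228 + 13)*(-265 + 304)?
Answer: 17347/21513 ≈ 0.80635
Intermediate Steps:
w(B, a) = -8385 (w(B, a) = -215*39 = -8385)
H = 25732 (H = (24839 + 17161) - 16268 = 42000 - 16268 = 25732)
(w(U, 332) + H)/(-104739 + 126252) = (-8385 + 25732)/(-104739 + 126252) = 17347/21513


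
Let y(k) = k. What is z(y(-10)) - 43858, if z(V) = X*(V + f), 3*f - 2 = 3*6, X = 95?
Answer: -132524/3 ≈ -44175.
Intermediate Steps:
f = 20/3 (f = 2/3 + (3*6)/3 = 2/3 + (1/3)*18 = 2/3 + 6 = 20/3 ≈ 6.6667)
z(V) = 1900/3 + 95*V (z(V) = 95*(V + 20/3) = 95*(20/3 + V) = 1900/3 + 95*V)
z(y(-10)) - 43858 = (1900/3 + 95*(-10)) - 43858 = (1900/3 - 950) - 43858 = -950/3 - 43858 = -132524/3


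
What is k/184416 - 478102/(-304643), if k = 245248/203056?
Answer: 34967681397763/22281050715819 ≈ 1.5694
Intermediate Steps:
k = 15328/12691 (k = 245248*(1/203056) = 15328/12691 ≈ 1.2078)
k/184416 - 478102/(-304643) = (15328/12691)/184416 - 478102/(-304643) = (15328/12691)*(1/184416) - 478102*(-1/304643) = 479/73138233 + 478102/304643 = 34967681397763/22281050715819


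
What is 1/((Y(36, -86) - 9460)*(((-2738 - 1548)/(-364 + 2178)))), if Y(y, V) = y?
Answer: 907/20195632 ≈ 4.4911e-5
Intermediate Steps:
1/((Y(36, -86) - 9460)*(((-2738 - 1548)/(-364 + 2178)))) = 1/((36 - 9460)*(((-2738 - 1548)/(-364 + 2178)))) = 1/((-9424)*((-4286/1814))) = -1/(9424*((-4286*1/1814))) = -1/(9424*(-2143/907)) = -1/9424*(-907/2143) = 907/20195632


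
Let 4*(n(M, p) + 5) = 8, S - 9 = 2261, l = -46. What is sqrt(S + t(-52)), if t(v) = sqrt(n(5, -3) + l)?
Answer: sqrt(2270 + 7*I) ≈ 47.645 + 0.07346*I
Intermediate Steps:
S = 2270 (S = 9 + 2261 = 2270)
n(M, p) = -3 (n(M, p) = -5 + (1/4)*8 = -5 + 2 = -3)
t(v) = 7*I (t(v) = sqrt(-3 - 46) = sqrt(-49) = 7*I)
sqrt(S + t(-52)) = sqrt(2270 + 7*I)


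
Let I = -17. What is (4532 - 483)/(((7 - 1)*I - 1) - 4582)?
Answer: -4049/4685 ≈ -0.86425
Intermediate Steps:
(4532 - 483)/(((7 - 1)*I - 1) - 4582) = (4532 - 483)/(((7 - 1)*(-17) - 1) - 4582) = 4049/((6*(-17) - 1) - 4582) = 4049/((-102 - 1) - 4582) = 4049/(-103 - 4582) = 4049/(-4685) = 4049*(-1/4685) = -4049/4685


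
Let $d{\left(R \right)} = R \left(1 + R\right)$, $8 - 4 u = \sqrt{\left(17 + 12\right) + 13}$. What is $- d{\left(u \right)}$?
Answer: $- \frac{69}{8} + \frac{5 \sqrt{42}}{4} \approx -0.52407$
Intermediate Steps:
$u = 2 - \frac{\sqrt{42}}{4}$ ($u = 2 - \frac{\sqrt{\left(17 + 12\right) + 13}}{4} = 2 - \frac{\sqrt{29 + 13}}{4} = 2 - \frac{\sqrt{42}}{4} \approx 0.37981$)
$- d{\left(u \right)} = - \left(2 - \frac{\sqrt{42}}{4}\right) \left(1 + \left(2 - \frac{\sqrt{42}}{4}\right)\right) = - \left(2 - \frac{\sqrt{42}}{4}\right) \left(3 - \frac{\sqrt{42}}{4}\right)$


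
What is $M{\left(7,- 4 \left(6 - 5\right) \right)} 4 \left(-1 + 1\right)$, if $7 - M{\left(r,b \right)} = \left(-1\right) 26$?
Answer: $0$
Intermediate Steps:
$M{\left(r,b \right)} = 33$ ($M{\left(r,b \right)} = 7 - \left(-1\right) 26 = 7 - -26 = 7 + 26 = 33$)
$M{\left(7,- 4 \left(6 - 5\right) \right)} 4 \left(-1 + 1\right) = 33 \cdot 4 \left(-1 + 1\right) = 33 \cdot 4 \cdot 0 = 33 \cdot 0 = 0$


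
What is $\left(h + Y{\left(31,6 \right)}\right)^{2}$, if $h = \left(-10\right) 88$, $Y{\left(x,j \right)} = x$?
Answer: $720801$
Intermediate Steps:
$h = -880$
$\left(h + Y{\left(31,6 \right)}\right)^{2} = \left(-880 + 31\right)^{2} = \left(-849\right)^{2} = 720801$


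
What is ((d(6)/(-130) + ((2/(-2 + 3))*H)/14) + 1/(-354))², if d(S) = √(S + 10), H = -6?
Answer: 20583927841/25943544900 ≈ 0.79341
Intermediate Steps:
d(S) = √(10 + S)
((d(6)/(-130) + ((2/(-2 + 3))*H)/14) + 1/(-354))² = ((√(10 + 6)/(-130) + ((2/(-2 + 3))*(-6))/14) + 1/(-354))² = ((√16*(-1/130) + ((2/1)*(-6))*(1/14)) - 1/354)² = ((4*(-1/130) + ((2*1)*(-6))*(1/14)) - 1/354)² = ((-2/65 + (2*(-6))*(1/14)) - 1/354)² = ((-2/65 - 12*1/14) - 1/354)² = ((-2/65 - 6/7) - 1/354)² = (-404/455 - 1/354)² = (-143471/161070)² = 20583927841/25943544900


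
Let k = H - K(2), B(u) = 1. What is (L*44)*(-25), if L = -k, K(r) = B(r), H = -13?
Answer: -15400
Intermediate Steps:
K(r) = 1
k = -14 (k = -13 - 1*1 = -13 - 1 = -14)
L = 14 (L = -1*(-14) = 14)
(L*44)*(-25) = (14*44)*(-25) = 616*(-25) = -15400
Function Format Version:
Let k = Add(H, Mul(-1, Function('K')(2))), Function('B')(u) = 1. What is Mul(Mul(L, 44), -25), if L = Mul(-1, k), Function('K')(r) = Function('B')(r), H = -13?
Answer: -15400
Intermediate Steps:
Function('K')(r) = 1
k = -14 (k = Add(-13, Mul(-1, 1)) = Add(-13, -1) = -14)
L = 14 (L = Mul(-1, -14) = 14)
Mul(Mul(L, 44), -25) = Mul(Mul(14, 44), -25) = Mul(616, -25) = -15400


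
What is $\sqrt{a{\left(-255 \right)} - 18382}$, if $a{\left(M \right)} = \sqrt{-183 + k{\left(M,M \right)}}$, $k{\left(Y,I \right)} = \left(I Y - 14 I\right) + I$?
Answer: $\sqrt{-18382 + 3 \sqrt{7573}} \approx 134.61 i$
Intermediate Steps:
$k{\left(Y,I \right)} = - 13 I + I Y$ ($k{\left(Y,I \right)} = \left(- 14 I + I Y\right) + I = - 13 I + I Y$)
$a{\left(M \right)} = \sqrt{-183 + M \left(-13 + M\right)}$
$\sqrt{a{\left(-255 \right)} - 18382} = \sqrt{\sqrt{-183 - 255 \left(-13 - 255\right)} - 18382} = \sqrt{\sqrt{-183 - -68340} - 18382} = \sqrt{\sqrt{-183 + 68340} - 18382} = \sqrt{\sqrt{68157} - 18382} = \sqrt{3 \sqrt{7573} - 18382} = \sqrt{-18382 + 3 \sqrt{7573}}$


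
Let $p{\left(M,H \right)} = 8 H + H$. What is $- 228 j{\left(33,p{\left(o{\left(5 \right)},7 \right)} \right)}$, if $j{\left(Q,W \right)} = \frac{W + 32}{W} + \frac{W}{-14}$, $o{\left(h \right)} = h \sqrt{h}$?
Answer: $\frac{14326}{21} \approx 682.19$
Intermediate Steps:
$o{\left(h \right)} = h^{\frac{3}{2}}$
$p{\left(M,H \right)} = 9 H$
$j{\left(Q,W \right)} = - \frac{W}{14} + \frac{32 + W}{W}$ ($j{\left(Q,W \right)} = \frac{32 + W}{W} + W \left(- \frac{1}{14}\right) = \frac{32 + W}{W} - \frac{W}{14} = - \frac{W}{14} + \frac{32 + W}{W}$)
$- 228 j{\left(33,p{\left(o{\left(5 \right)},7 \right)} \right)} = - 228 \left(1 + \frac{32}{9 \cdot 7} - \frac{9 \cdot 7}{14}\right) = - 228 \left(1 + \frac{32}{63} - \frac{9}{2}\right) = \left(-228\right) \left(- \frac{377}{126}\right) = \frac{14326}{21}$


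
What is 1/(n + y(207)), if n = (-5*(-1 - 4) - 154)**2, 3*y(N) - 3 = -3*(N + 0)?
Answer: 1/16435 ≈ 6.0846e-5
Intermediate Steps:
y(N) = 1 - N (y(N) = 1 + (-3*(N + 0))/3 = 1 + (-3*N)/3 = 1 - N)
n = 16641 (n = (-5*(-5) - 154)**2 = (25 - 154)**2 = (-129)**2 = 16641)
1/(n + y(207)) = 1/(16641 + (1 - 1*207)) = 1/(16641 + (1 - 207)) = 1/(16641 - 206) = 1/16435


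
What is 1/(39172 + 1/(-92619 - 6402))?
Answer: 99021/3878850611 ≈ 2.5528e-5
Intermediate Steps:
1/(39172 + 1/(-92619 - 6402)) = 1/(39172 + 1/(-99021)) = 1/(39172 - 1/99021) = 1/(3878850611/99021) = 99021/3878850611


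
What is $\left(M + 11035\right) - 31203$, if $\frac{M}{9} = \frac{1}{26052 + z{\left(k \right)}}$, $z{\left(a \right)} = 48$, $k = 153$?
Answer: $- \frac{58487199}{2900} \approx -20168.0$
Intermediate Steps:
$M = \frac{1}{2900}$ ($M = \frac{9}{26052 + 48} = \frac{9}{26100} = 9 \cdot \frac{1}{26100} = \frac{1}{2900} \approx 0.00034483$)
$\left(M + 11035\right) - 31203 = \left(\frac{1}{2900} + 11035\right) - 31203 = \frac{32001501}{2900} - 31203 = - \frac{58487199}{2900}$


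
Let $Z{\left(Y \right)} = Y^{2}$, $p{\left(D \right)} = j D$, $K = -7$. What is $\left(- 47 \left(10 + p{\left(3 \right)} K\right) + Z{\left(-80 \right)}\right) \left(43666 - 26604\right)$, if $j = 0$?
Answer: $101177660$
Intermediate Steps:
$p{\left(D \right)} = 0$ ($p{\left(D \right)} = 0 D = 0$)
$\left(- 47 \left(10 + p{\left(3 \right)} K\right) + Z{\left(-80 \right)}\right) \left(43666 - 26604\right) = \left(- 47 \left(10 + 0 \left(-7\right)\right) + \left(-80\right)^{2}\right) \left(43666 - 26604\right) = \left(- 47 \left(10 + 0\right) + 6400\right) 17062 = \left(\left(-47\right) 10 + 6400\right) 17062 = \left(-470 + 6400\right) 17062 = 5930 \cdot 17062 = 101177660$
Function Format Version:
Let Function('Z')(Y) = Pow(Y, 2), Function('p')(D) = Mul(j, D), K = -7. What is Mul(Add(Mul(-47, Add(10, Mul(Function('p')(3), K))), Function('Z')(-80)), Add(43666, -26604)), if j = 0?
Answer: 101177660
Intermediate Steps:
Function('p')(D) = 0 (Function('p')(D) = Mul(0, D) = 0)
Mul(Add(Mul(-47, Add(10, Mul(Function('p')(3), K))), Function('Z')(-80)), Add(43666, -26604)) = Mul(Add(Mul(-47, Add(10, Mul(0, -7))), Pow(-80, 2)), Add(43666, -26604)) = Mul(Add(Mul(-47, Add(10, 0)), 6400), 17062) = Mul(Add(Mul(-47, 10), 6400), 17062) = Mul(Add(-470, 6400), 17062) = Mul(5930, 17062) = 101177660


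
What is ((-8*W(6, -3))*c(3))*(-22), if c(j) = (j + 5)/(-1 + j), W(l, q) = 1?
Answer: 704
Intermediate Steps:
c(j) = (5 + j)/(-1 + j)
((-8*W(6, -3))*c(3))*(-22) = ((-8*1)*((5 + 3)/(-1 + 3)))*(-22) = -8*8/2*(-22) = -4*8*(-22) = -8*4*(-22) = -32*(-22) = 704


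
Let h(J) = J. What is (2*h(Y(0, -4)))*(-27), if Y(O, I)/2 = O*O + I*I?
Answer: -1728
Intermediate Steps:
Y(O, I) = 2*I² + 2*O² (Y(O, I) = 2*(O*O + I*I) = 2*(O² + I²) = 2*(I² + O²) = 2*I² + 2*O²)
(2*h(Y(0, -4)))*(-27) = (2*(2*(-4)² + 2*0²))*(-27) = (2*(2*16 + 2*0))*(-27) = (2*(32 + 0))*(-27) = (2*32)*(-27) = 64*(-27) = -1728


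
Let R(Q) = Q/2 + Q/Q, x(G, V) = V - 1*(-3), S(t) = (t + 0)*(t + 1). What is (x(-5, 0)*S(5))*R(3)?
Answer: 225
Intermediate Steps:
S(t) = t*(1 + t)
x(G, V) = 3 + V (x(G, V) = V + 3 = 3 + V)
R(Q) = 1 + Q/2 (R(Q) = Q*(½) + 1 = Q/2 + 1 = 1 + Q/2)
(x(-5, 0)*S(5))*R(3) = ((3 + 0)*(5*(1 + 5)))*(1 + (½)*3) = (3*(5*6))*(1 + 3/2) = (3*30)*(5/2) = 90*(5/2) = 225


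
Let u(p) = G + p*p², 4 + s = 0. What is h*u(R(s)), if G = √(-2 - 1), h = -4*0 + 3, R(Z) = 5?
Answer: 375 + 3*I*√3 ≈ 375.0 + 5.1962*I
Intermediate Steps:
s = -4 (s = -4 + 0 = -4)
h = 3 (h = 0 + 3 = 3)
G = I*√3 (G = √(-3) = I*√3 ≈ 1.732*I)
u(p) = p³ + I*√3 (u(p) = I*√3 + p*p² = I*√3 + p³ = p³ + I*√3)
h*u(R(s)) = 3*(5³ + I*√3) = 3*(125 + I*√3) = 375 + 3*I*√3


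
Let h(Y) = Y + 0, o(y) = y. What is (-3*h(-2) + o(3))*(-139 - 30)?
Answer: -1521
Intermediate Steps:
h(Y) = Y
(-3*h(-2) + o(3))*(-139 - 30) = (-3*(-2) + 3)*(-139 - 30) = (6 + 3)*(-169) = 9*(-169) = -1521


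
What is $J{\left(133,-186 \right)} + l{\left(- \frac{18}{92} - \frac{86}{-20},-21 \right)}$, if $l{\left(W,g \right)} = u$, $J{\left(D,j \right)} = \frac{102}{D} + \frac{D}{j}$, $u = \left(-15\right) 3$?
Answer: $- \frac{1111927}{24738} \approx -44.948$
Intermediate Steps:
$u = -45$
$l{\left(W,g \right)} = -45$
$J{\left(133,-186 \right)} + l{\left(- \frac{18}{92} - \frac{86}{-20},-21 \right)} = \left(\frac{102}{133} + \frac{133}{-186}\right) - 45 = \left(102 \cdot \frac{1}{133} + 133 \left(- \frac{1}{186}\right)\right) - 45 = \left(\frac{102}{133} - \frac{133}{186}\right) - 45 = \frac{1283}{24738} - 45 = - \frac{1111927}{24738}$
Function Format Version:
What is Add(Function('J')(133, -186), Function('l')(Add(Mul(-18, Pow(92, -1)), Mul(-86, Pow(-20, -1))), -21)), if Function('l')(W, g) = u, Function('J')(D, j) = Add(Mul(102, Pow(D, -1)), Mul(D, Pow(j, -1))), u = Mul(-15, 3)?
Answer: Rational(-1111927, 24738) ≈ -44.948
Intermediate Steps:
u = -45
Function('l')(W, g) = -45
Add(Function('J')(133, -186), Function('l')(Add(Mul(-18, Pow(92, -1)), Mul(-86, Pow(-20, -1))), -21)) = Add(Add(Mul(102, Pow(133, -1)), Mul(133, Pow(-186, -1))), -45) = Add(Add(Mul(102, Rational(1, 133)), Mul(133, Rational(-1, 186))), -45) = Add(Add(Rational(102, 133), Rational(-133, 186)), -45) = Add(Rational(1283, 24738), -45) = Rational(-1111927, 24738)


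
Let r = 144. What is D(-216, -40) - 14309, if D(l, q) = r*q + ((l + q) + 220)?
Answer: -20105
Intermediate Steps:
D(l, q) = 220 + l + 145*q (D(l, q) = 144*q + ((l + q) + 220) = 144*q + (220 + l + q) = 220 + l + 145*q)
D(-216, -40) - 14309 = (220 - 216 + 145*(-40)) - 14309 = (220 - 216 - 5800) - 14309 = -5796 - 14309 = -20105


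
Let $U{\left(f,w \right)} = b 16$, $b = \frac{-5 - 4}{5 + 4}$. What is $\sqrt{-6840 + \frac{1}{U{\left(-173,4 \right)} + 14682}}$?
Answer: $\frac{i \sqrt{1471226228374}}{14666} \approx 82.704 i$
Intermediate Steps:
$b = -1$ ($b = - \frac{9}{9} = \left(-9\right) \frac{1}{9} = -1$)
$U{\left(f,w \right)} = -16$ ($U{\left(f,w \right)} = \left(-1\right) 16 = -16$)
$\sqrt{-6840 + \frac{1}{U{\left(-173,4 \right)} + 14682}} = \sqrt{-6840 + \frac{1}{-16 + 14682}} = \sqrt{-6840 + \frac{1}{14666}} = \sqrt{- \frac{100315439}{14666}} = \frac{i \sqrt{1471226228374}}{14666}$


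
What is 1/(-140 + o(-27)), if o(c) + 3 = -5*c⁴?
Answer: -1/2657348 ≈ -3.7632e-7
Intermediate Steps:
o(c) = -3 - 5*c⁴
1/(-140 + o(-27)) = 1/(-140 + (-3 - 5*(-27)⁴)) = 1/(-140 + (-3 - 5*531441)) = 1/(-140 + (-3 - 2657205)) = 1/(-140 - 2657208) = 1/(-2657348) = -1/2657348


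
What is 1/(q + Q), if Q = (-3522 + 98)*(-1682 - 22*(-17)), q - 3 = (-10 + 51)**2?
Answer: 1/4480276 ≈ 2.2320e-7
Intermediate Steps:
q = 1684 (q = 3 + (-10 + 51)**2 = 3 + 41**2 = 3 + 1681 = 1684)
Q = 4478592 (Q = -3424*(-1682 + 374) = -3424*(-1308) = 4478592)
1/(q + Q) = 1/(1684 + 4478592) = 1/4480276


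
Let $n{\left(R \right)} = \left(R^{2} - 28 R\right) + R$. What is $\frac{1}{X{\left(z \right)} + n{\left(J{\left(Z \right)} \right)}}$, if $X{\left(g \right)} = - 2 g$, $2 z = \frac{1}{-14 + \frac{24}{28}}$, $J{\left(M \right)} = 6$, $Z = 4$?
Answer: $- \frac{92}{11585} \approx -0.0079413$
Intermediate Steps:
$n{\left(R \right)} = R^{2} - 27 R$
$z = - \frac{7}{184}$ ($z = \frac{1}{2 \left(-14 + \frac{24}{28}\right)} = \frac{1}{2 \left(-14 + 24 \cdot \frac{1}{28}\right)} = \frac{1}{2 \left(-14 + \frac{6}{7}\right)} = \frac{1}{2 \left(- \frac{92}{7}\right)} = \frac{1}{2} \left(- \frac{7}{92}\right) = - \frac{7}{184} \approx -0.038043$)
$\frac{1}{X{\left(z \right)} + n{\left(J{\left(Z \right)} \right)}} = \frac{1}{\left(-2\right) \left(- \frac{7}{184}\right) + 6 \left(-27 + 6\right)} = \frac{1}{\frac{7}{92} + 6 \left(-21\right)} = \frac{1}{\frac{7}{92} - 126} = \frac{1}{- \frac{11585}{92}} = - \frac{92}{11585}$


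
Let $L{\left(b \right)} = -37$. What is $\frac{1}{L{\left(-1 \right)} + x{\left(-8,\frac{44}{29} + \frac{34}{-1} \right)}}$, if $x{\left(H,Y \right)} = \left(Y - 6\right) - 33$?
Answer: $- \frac{29}{3146} \approx -0.0092181$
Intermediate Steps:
$x{\left(H,Y \right)} = -39 + Y$ ($x{\left(H,Y \right)} = \left(-6 + Y\right) - 33 = -39 + Y$)
$\frac{1}{L{\left(-1 \right)} + x{\left(-8,\frac{44}{29} + \frac{34}{-1} \right)}} = \frac{1}{-37 + \left(-39 + \left(\frac{44}{29} + \frac{34}{-1}\right)\right)} = \frac{1}{-37 + \left(-39 + \left(44 \cdot \frac{1}{29} + 34 \left(-1\right)\right)\right)} = \frac{1}{-37 + \left(-39 + \left(\frac{44}{29} - 34\right)\right)} = \frac{1}{-37 - \frac{2073}{29}} = \frac{1}{- \frac{3146}{29}} = - \frac{29}{3146}$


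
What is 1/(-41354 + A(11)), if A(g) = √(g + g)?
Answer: -20677/855076647 - √22/1710153294 ≈ -2.4184e-5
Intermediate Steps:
A(g) = √2*√g (A(g) = √(2*g) = √2*√g)
1/(-41354 + A(11)) = 1/(-41354 + √2*√11) = 1/(-41354 + √22)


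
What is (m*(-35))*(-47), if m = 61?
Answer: 100345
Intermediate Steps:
(m*(-35))*(-47) = (61*(-35))*(-47) = -2135*(-47) = 100345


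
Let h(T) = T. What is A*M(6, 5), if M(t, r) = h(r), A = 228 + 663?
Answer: 4455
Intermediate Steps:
A = 891
M(t, r) = r
A*M(6, 5) = 891*5 = 4455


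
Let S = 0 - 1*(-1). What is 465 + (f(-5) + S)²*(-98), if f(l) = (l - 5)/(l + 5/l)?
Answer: -2087/9 ≈ -231.89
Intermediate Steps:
S = 1 (S = 0 + 1 = 1)
f(l) = (-5 + l)/(l + 5/l)
465 + (f(-5) + S)²*(-98) = 465 + (-5*(-5 - 5)/(5 + (-5)²) + 1)²*(-98) = 465 + (-5*(-10)/(5 + 25) + 1)²*(-98) = 465 + (-5*(-10)/30 + 1)²*(-98) = 465 + (-5*1/30*(-10) + 1)²*(-98) = 465 + (5/3 + 1)²*(-98) = 465 + (8/3)²*(-98) = 465 + (64/9)*(-98) = 465 - 6272/9 = -2087/9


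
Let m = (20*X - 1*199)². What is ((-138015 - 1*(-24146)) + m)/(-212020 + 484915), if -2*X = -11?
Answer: -35316/90965 ≈ -0.38824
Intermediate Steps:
X = 11/2 (X = -½*(-11) = 11/2 ≈ 5.5000)
m = 7921 (m = (20*(11/2) - 1*199)² = (110 - 199)² = (-89)² = 7921)
((-138015 - 1*(-24146)) + m)/(-212020 + 484915) = ((-138015 - 1*(-24146)) + 7921)/(-212020 + 484915) = ((-138015 + 24146) + 7921)/272895 = (-113869 + 7921)*(1/272895) = -105948*1/272895 = -35316/90965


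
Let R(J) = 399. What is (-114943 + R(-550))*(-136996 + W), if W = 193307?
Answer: -6450087184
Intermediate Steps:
(-114943 + R(-550))*(-136996 + W) = (-114943 + 399)*(-136996 + 193307) = -114544*56311 = -6450087184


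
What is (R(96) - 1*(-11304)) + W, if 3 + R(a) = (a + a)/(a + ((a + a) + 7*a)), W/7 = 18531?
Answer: 705091/5 ≈ 1.4102e+5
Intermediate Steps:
W = 129717 (W = 7*18531 = 129717)
R(a) = -14/5 (R(a) = -3 + (a + a)/(a + ((a + a) + 7*a)) = -3 + (2*a)/(a + (2*a + 7*a)) = -3 + (2*a)/(a + 9*a) = -3 + (2*a)/((10*a)) = -3 + (2*a)*(1/(10*a)) = -3 + ⅕ = -14/5)
(R(96) - 1*(-11304)) + W = (-14/5 - 1*(-11304)) + 129717 = (-14/5 + 11304) + 129717 = 56506/5 + 129717 = 705091/5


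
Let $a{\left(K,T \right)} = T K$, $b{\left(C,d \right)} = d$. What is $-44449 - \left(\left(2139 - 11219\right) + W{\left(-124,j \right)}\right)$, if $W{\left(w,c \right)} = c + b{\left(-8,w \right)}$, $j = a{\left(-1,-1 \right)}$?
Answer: $-35246$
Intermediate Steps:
$a{\left(K,T \right)} = K T$
$j = 1$ ($j = \left(-1\right) \left(-1\right) = 1$)
$W{\left(w,c \right)} = c + w$
$-44449 - \left(\left(2139 - 11219\right) + W{\left(-124,j \right)}\right) = -44449 - \left(\left(2139 - 11219\right) + \left(1 - 124\right)\right) = -44449 - \left(-9080 - 123\right) = -44449 - -9203 = -44449 + 9203 = -35246$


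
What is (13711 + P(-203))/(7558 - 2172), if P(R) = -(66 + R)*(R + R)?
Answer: -41911/5386 ≈ -7.7815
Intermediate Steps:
P(R) = -2*R*(66 + R) (P(R) = -(66 + R)*2*R = -2*R*(66 + R))
(13711 + P(-203))/(7558 - 2172) = (13711 - 2*(-203)*(66 - 203))/(7558 - 2172) = (13711 - 2*(-203)*(-137))/5386 = (13711 - 55622)*(1/5386) = -41911*1/5386 = -41911/5386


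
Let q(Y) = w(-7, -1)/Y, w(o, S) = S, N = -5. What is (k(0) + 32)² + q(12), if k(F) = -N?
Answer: 16427/12 ≈ 1368.9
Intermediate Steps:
k(F) = 5 (k(F) = -1*(-5) = 5)
q(Y) = -1/Y
(k(0) + 32)² + q(12) = (5 + 32)² - 1/12 = 37² - 1*1/12 = 1369 - 1/12 = 16427/12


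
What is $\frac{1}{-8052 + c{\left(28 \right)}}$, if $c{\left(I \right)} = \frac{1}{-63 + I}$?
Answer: $- \frac{35}{281821} \approx -0.00012419$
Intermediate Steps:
$\frac{1}{-8052 + c{\left(28 \right)}} = \frac{1}{-8052 + \frac{1}{-63 + 28}} = \frac{1}{-8052 + \frac{1}{-35}} = \frac{1}{-8052 - \frac{1}{35}} = \frac{1}{- \frac{281821}{35}} = - \frac{35}{281821}$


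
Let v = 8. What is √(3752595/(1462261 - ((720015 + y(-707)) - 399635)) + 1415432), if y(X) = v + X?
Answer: √2053150304131511/38086 ≈ 1189.7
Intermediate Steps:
y(X) = 8 + X
√(3752595/(1462261 - ((720015 + y(-707)) - 399635)) + 1415432) = √(3752595/(1462261 - ((720015 + (8 - 707)) - 399635)) + 1415432) = √(3752595/(1462261 - ((720015 - 699) - 399635)) + 1415432) = √(3752595/(1462261 - (719316 - 399635)) + 1415432) = √(3752595/(1462261 - 1*319681) + 1415432) = √(3752595/(1462261 - 319681) + 1415432) = √(3752595/1142580 + 1415432) = √(3752595*(1/1142580) + 1415432) = √(250173/76172 + 1415432) = √(107816536477/76172) = √2053150304131511/38086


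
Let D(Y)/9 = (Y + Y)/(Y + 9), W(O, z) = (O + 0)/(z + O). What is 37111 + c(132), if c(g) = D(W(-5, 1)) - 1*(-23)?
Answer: 1522584/41 ≈ 37136.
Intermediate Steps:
W(O, z) = O/(O + z)
D(Y) = 18*Y/(9 + Y) (D(Y) = 9*((Y + Y)/(Y + 9)) = 9*((2*Y)/(9 + Y)) = 9*(2*Y/(9 + Y)) = 18*Y/(9 + Y))
c(g) = 1033/41 (c(g) = 18*(-5/(-5 + 1))/(9 - 5/(-5 + 1)) - 1*(-23) = 18*(-5/(-4))/(9 - 5/(-4)) + 23 = 18*(-5*(-¼))/(9 - 5*(-¼)) + 23 = 18*(5/4)/(9 + 5/4) + 23 = 18*(5/4)/(41/4) + 23 = 18*(5/4)*(4/41) + 23 = 90/41 + 23 = 1033/41)
37111 + c(132) = 37111 + 1033/41 = 1522584/41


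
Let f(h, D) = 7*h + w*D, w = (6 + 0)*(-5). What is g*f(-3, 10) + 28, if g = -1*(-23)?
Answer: -7355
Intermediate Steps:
g = 23
w = -30 (w = 6*(-5) = -30)
f(h, D) = -30*D + 7*h (f(h, D) = 7*h - 30*D = -30*D + 7*h)
g*f(-3, 10) + 28 = 23*(-30*10 + 7*(-3)) + 28 = 23*(-300 - 21) + 28 = 23*(-321) + 28 = -7383 + 28 = -7355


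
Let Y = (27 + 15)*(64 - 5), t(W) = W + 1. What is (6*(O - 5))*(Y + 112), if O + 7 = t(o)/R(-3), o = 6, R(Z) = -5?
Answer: -208236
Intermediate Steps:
t(W) = 1 + W
O = -42/5 (O = -7 + (1 + 6)/(-5) = -7 + 7*(-⅕) = -7 - 7/5 = -42/5 ≈ -8.4000)
Y = 2478 (Y = 42*59 = 2478)
(6*(O - 5))*(Y + 112) = (6*(-42/5 - 5))*(2478 + 112) = (6*(-67/5))*2590 = -402/5*2590 = -208236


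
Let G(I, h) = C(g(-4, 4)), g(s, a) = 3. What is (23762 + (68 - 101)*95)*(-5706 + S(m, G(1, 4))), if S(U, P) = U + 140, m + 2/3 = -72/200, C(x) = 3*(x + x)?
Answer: -8612329429/75 ≈ -1.1483e+8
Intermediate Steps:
C(x) = 6*x (C(x) = 3*(2*x) = 6*x)
m = -77/75 (m = -2/3 - 72/200 = -2/3 - 72*1/200 = -2/3 - 9/25 = -77/75 ≈ -1.0267)
G(I, h) = 18 (G(I, h) = 6*3 = 18)
S(U, P) = 140 + U
(23762 + (68 - 101)*95)*(-5706 + S(m, G(1, 4))) = (23762 + (68 - 101)*95)*(-5706 + (140 - 77/75)) = (23762 - 33*95)*(-5706 + 10423/75) = (23762 - 3135)*(-417527/75) = 20627*(-417527/75) = -8612329429/75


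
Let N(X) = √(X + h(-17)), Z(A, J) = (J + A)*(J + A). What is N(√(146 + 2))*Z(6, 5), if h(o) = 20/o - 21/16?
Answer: 121*√(-11509 + 9248*√37)/68 ≈ 376.40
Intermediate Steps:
Z(A, J) = (A + J)² (Z(A, J) = (A + J)*(A + J) = (A + J)²)
h(o) = -21/16 + 20/o (h(o) = 20/o - 21*1/16 = 20/o - 21/16 = -21/16 + 20/o)
N(X) = √(-677/272 + X) (N(X) = √(X + (-21/16 + 20/(-17))) = √(X + (-21/16 + 20*(-1/17))) = √(X + (-21/16 - 20/17)) = √(X - 677/272) = √(-677/272 + X))
N(√(146 + 2))*Z(6, 5) = (√(-11509 + 4624*√(146 + 2))/68)*(6 + 5)² = (√(-11509 + 4624*√148)/68)*11² = (√(-11509 + 4624*(2*√37))/68)*121 = (√(-11509 + 9248*√37)/68)*121 = 121*√(-11509 + 9248*√37)/68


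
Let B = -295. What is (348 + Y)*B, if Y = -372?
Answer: 7080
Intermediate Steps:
(348 + Y)*B = (348 - 372)*(-295) = -24*(-295) = 7080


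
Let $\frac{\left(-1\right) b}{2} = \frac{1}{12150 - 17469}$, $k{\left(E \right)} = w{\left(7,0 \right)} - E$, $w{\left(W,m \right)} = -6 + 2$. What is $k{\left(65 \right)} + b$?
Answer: $- \frac{367009}{5319} \approx -69.0$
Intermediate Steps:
$w{\left(W,m \right)} = -4$
$k{\left(E \right)} = -4 - E$
$b = \frac{2}{5319}$ ($b = - \frac{2}{12150 - 17469} = - \frac{2}{-5319} = \left(-2\right) \left(- \frac{1}{5319}\right) = \frac{2}{5319} \approx 0.00037601$)
$k{\left(65 \right)} + b = \left(-4 - 65\right) + \frac{2}{5319} = -69 + \frac{2}{5319} = - \frac{367009}{5319}$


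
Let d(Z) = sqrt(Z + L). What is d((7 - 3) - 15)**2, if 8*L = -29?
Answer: -117/8 ≈ -14.625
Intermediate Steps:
L = -29/8 (L = (1/8)*(-29) = -29/8 ≈ -3.6250)
d(Z) = sqrt(-29/8 + Z) (d(Z) = sqrt(Z - 29/8) = sqrt(-29/8 + Z))
d((7 - 3) - 15)**2 = (sqrt(-58 + 16*((7 - 3) - 15))/4)**2 = (sqrt(-58 + 16*(4 - 15))/4)**2 = (sqrt(-58 + 16*(-11))/4)**2 = (sqrt(-58 - 176)/4)**2 = (sqrt(-234)/4)**2 = ((3*I*sqrt(26))/4)**2 = (3*I*sqrt(26)/4)**2 = -117/8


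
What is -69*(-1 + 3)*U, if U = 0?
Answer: 0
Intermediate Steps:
-69*(-1 + 3)*U = -69*(-1 + 3)*0 = -138*0 = -69*0 = 0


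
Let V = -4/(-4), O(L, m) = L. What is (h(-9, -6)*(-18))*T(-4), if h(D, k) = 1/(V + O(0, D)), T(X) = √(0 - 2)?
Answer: -18*I*√2 ≈ -25.456*I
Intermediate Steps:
T(X) = I*√2 (T(X) = √(-2) = I*√2)
V = 1 (V = -4*(-¼) = 1)
h(D, k) = 1 (h(D, k) = 1/(1 + 0) = 1/1 = 1)
(h(-9, -6)*(-18))*T(-4) = (1*(-18))*(I*√2) = -18*I*√2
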